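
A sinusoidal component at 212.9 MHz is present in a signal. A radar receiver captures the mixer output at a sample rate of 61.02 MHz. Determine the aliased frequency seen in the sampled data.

29.84 MHz

212.9 MHz mod fs = 29.84 MHz.
29.84 MHz ≤ fs/2 = 30.51 MHz, appears at 29.84 MHz.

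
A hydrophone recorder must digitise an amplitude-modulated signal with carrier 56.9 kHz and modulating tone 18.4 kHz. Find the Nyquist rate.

150.6 kHz

AM sidebands sit at fc ± fm = 38.5 kHz and 75.3 kHz.
Highest-frequency component: 75.3 kHz.
Nyquist rate = 2 × 75.3 kHz = 150.6 kHz.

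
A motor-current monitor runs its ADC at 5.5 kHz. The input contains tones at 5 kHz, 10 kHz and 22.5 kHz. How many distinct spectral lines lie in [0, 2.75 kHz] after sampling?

2

fs/2 = 2.75 kHz.
5 kHz > fs/2 = 2.75 kHz, folds to fs − 5 kHz = 0.5 kHz.
10 kHz mod fs = 4.5 kHz.
4.5 kHz > fs/2 = 2.75 kHz, folds to fs − 4.5 kHz = 1 kHz.
22.5 kHz mod fs = 0.5 kHz.
0.5 kHz ≤ fs/2 = 2.75 kHz, appears at 0.5 kHz.
Distinct values: {0.5 kHz, 1 kHz} → 2.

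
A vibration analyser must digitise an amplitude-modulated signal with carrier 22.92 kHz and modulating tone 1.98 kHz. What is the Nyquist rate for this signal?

49.8 kHz

AM sidebands sit at fc ± fm = 20.94 kHz and 24.9 kHz.
Highest-frequency component: 24.9 kHz.
Nyquist rate = 2 × 24.9 kHz = 49.8 kHz.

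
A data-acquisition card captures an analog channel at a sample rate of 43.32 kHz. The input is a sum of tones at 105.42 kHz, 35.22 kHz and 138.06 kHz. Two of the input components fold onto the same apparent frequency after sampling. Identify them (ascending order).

fs/2 = 21.66 kHz.
105.42 kHz mod fs = 18.78 kHz.
18.78 kHz ≤ fs/2 = 21.66 kHz, appears at 18.78 kHz.
35.22 kHz > fs/2 = 21.66 kHz, folds to fs − 35.22 kHz = 8.1 kHz.
138.06 kHz mod fs = 8.1 kHz.
8.1 kHz ≤ fs/2 = 21.66 kHz, appears at 8.1 kHz.
35.22 kHz and 138.06 kHz both map to 8.1 kHz.

35.22 kHz, 138.06 kHz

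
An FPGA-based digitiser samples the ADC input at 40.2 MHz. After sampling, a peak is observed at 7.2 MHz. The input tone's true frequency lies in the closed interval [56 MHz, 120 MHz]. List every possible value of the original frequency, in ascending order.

Frequencies that alias to 7.2 MHz are k·fs ± 7.2 MHz for integer k ≥ 0.
k=0: 7.2 MHz.
k=1: 33 MHz, 47.4 MHz.
k=2: 73.2 MHz, 87.6 MHz.
k=3: 113.4 MHz, 127.8 MHz.
k=4: 153.6 MHz, 168 MHz.
Within [56 MHz, 120 MHz]: 73.2 MHz, 87.6 MHz, 113.4 MHz.

73.2 MHz, 87.6 MHz, 113.4 MHz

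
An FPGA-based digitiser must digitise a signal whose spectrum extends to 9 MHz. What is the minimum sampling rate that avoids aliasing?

18 MHz

Nyquist rate = 2 × 9 MHz = 18 MHz.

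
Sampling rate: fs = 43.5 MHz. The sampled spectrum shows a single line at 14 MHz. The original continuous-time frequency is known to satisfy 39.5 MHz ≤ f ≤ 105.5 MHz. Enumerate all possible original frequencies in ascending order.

Frequencies that alias to 14 MHz are k·fs ± 14 MHz for integer k ≥ 0.
k=0: 14 MHz.
k=1: 29.5 MHz, 57.5 MHz.
k=2: 73 MHz, 101 MHz.
k=3: 116.5 MHz, 144.5 MHz.
Within [39.5 MHz, 105.5 MHz]: 57.5 MHz, 73 MHz, 101 MHz.

57.5 MHz, 73 MHz, 101 MHz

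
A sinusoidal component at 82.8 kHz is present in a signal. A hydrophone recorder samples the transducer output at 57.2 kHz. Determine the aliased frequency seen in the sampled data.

25.6 kHz

82.8 kHz mod fs = 25.6 kHz.
25.6 kHz ≤ fs/2 = 28.6 kHz, appears at 25.6 kHz.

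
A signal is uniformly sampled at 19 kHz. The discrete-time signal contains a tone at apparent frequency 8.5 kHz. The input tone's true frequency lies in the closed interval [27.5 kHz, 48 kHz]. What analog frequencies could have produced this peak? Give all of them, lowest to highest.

27.5 kHz, 29.5 kHz, 46.5 kHz

Frequencies that alias to 8.5 kHz are k·fs ± 8.5 kHz for integer k ≥ 0.
k=0: 8.5 kHz.
k=1: 10.5 kHz, 27.5 kHz.
k=2: 29.5 kHz, 46.5 kHz.
k=3: 48.5 kHz, 65.5 kHz.
Within [27.5 kHz, 48 kHz]: 27.5 kHz, 29.5 kHz, 46.5 kHz.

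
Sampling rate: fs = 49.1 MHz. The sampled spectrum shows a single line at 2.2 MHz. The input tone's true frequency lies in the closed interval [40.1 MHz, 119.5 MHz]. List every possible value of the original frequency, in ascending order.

Frequencies that alias to 2.2 MHz are k·fs ± 2.2 MHz for integer k ≥ 0.
k=0: 2.2 MHz.
k=1: 46.9 MHz, 51.3 MHz.
k=2: 96 MHz, 100.4 MHz.
k=3: 145.1 MHz, 149.5 MHz.
Within [40.1 MHz, 119.5 MHz]: 46.9 MHz, 51.3 MHz, 96 MHz, 100.4 MHz.

46.9 MHz, 51.3 MHz, 96 MHz, 100.4 MHz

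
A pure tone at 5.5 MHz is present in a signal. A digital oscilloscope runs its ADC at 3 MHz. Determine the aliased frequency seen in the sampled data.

0.5 MHz

5.5 MHz mod fs = 2.5 MHz.
2.5 MHz > fs/2 = 1.5 MHz, folds to fs − 2.5 MHz = 0.5 MHz.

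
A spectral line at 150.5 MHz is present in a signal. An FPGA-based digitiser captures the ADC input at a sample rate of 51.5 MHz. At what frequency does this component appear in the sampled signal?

150.5 MHz mod fs = 47.5 MHz.
47.5 MHz > fs/2 = 25.75 MHz, folds to fs − 47.5 MHz = 4 MHz.

4 MHz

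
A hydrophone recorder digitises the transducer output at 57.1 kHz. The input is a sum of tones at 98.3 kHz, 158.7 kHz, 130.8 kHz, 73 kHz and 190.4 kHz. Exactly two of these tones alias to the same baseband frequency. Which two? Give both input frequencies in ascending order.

73 kHz, 98.3 kHz

fs/2 = 28.55 kHz.
98.3 kHz mod fs = 41.2 kHz.
41.2 kHz > fs/2 = 28.55 kHz, folds to fs − 41.2 kHz = 15.9 kHz.
158.7 kHz mod fs = 44.5 kHz.
44.5 kHz > fs/2 = 28.55 kHz, folds to fs − 44.5 kHz = 12.6 kHz.
130.8 kHz mod fs = 16.6 kHz.
16.6 kHz ≤ fs/2 = 28.55 kHz, appears at 16.6 kHz.
73 kHz mod fs = 15.9 kHz.
15.9 kHz ≤ fs/2 = 28.55 kHz, appears at 15.9 kHz.
190.4 kHz mod fs = 19.1 kHz.
19.1 kHz ≤ fs/2 = 28.55 kHz, appears at 19.1 kHz.
73 kHz and 98.3 kHz both map to 15.9 kHz.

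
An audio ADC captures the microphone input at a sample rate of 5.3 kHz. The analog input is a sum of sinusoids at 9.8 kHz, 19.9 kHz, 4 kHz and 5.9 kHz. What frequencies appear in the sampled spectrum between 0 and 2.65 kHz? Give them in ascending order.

fs/2 = 2.65 kHz.
9.8 kHz mod fs = 4.5 kHz.
4.5 kHz > fs/2 = 2.65 kHz, folds to fs − 4.5 kHz = 0.8 kHz.
19.9 kHz mod fs = 4 kHz.
4 kHz > fs/2 = 2.65 kHz, folds to fs − 4 kHz = 1.3 kHz.
4 kHz > fs/2 = 2.65 kHz, folds to fs − 4 kHz = 1.3 kHz.
5.9 kHz mod fs = 0.6 kHz.
0.6 kHz ≤ fs/2 = 2.65 kHz, appears at 0.6 kHz.
Distinct values: {0.6 kHz, 0.8 kHz, 1.3 kHz}.

0.6 kHz, 0.8 kHz, 1.3 kHz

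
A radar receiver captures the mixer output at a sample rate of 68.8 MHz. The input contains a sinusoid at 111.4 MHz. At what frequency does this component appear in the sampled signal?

26.2 MHz

111.4 MHz mod fs = 42.6 MHz.
42.6 MHz > fs/2 = 34.4 MHz, folds to fs − 42.6 MHz = 26.2 MHz.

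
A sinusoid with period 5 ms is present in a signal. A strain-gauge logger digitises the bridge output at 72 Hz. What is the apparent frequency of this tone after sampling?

16 Hz

T = 5 ms → f = 1/T = 200 Hz.
200 Hz mod fs = 56 Hz.
56 Hz > fs/2 = 36 Hz, folds to fs − 56 Hz = 16 Hz.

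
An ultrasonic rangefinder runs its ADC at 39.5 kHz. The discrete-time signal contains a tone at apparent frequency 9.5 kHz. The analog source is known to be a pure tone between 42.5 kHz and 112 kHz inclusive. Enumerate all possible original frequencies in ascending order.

Frequencies that alias to 9.5 kHz are k·fs ± 9.5 kHz for integer k ≥ 0.
k=0: 9.5 kHz.
k=1: 30 kHz, 49 kHz.
k=2: 69.5 kHz, 88.5 kHz.
k=3: 109 kHz, 128 kHz.
k=4: 148.5 kHz, 167.5 kHz.
Within [42.5 kHz, 112 kHz]: 49 kHz, 69.5 kHz, 88.5 kHz, 109 kHz.

49 kHz, 69.5 kHz, 88.5 kHz, 109 kHz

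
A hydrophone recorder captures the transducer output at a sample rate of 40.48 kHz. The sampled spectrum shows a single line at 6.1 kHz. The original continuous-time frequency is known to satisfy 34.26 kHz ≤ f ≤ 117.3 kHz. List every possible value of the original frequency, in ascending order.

Frequencies that alias to 6.1 kHz are k·fs ± 6.1 kHz for integer k ≥ 0.
k=0: 6.1 kHz.
k=1: 34.38 kHz, 46.58 kHz.
k=2: 74.86 kHz, 87.06 kHz.
k=3: 115.34 kHz, 127.54 kHz.
k=4: 155.82 kHz, 168.02 kHz.
Within [34.26 kHz, 117.3 kHz]: 34.38 kHz, 46.58 kHz, 74.86 kHz, 87.06 kHz, 115.34 kHz.

34.38 kHz, 46.58 kHz, 74.86 kHz, 87.06 kHz, 115.34 kHz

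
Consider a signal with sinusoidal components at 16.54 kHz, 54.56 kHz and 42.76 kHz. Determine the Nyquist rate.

Highest-frequency component: 54.56 kHz.
Nyquist rate = 2 × 54.56 kHz = 109.12 kHz.

109.12 kHz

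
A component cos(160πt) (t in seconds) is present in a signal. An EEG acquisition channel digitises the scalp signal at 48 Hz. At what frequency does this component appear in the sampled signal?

16 Hz

ω = 160π rad/s → f = ω/(2π) = 80 Hz.
80 Hz mod fs = 32 Hz.
32 Hz > fs/2 = 24 Hz, folds to fs − 32 Hz = 16 Hz.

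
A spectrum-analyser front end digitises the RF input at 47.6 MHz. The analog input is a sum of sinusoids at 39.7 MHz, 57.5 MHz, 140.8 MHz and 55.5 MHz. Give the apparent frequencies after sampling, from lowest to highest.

2 MHz, 7.9 MHz, 9.9 MHz

fs/2 = 23.8 MHz.
39.7 MHz > fs/2 = 23.8 MHz, folds to fs − 39.7 MHz = 7.9 MHz.
57.5 MHz mod fs = 9.9 MHz.
9.9 MHz ≤ fs/2 = 23.8 MHz, appears at 9.9 MHz.
140.8 MHz mod fs = 45.6 MHz.
45.6 MHz > fs/2 = 23.8 MHz, folds to fs − 45.6 MHz = 2 MHz.
55.5 MHz mod fs = 7.9 MHz.
7.9 MHz ≤ fs/2 = 23.8 MHz, appears at 7.9 MHz.
Distinct values: {2 MHz, 7.9 MHz, 9.9 MHz}.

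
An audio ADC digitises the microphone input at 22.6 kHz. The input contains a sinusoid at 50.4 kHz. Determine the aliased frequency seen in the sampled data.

5.2 kHz

50.4 kHz mod fs = 5.2 kHz.
5.2 kHz ≤ fs/2 = 11.3 kHz, appears at 5.2 kHz.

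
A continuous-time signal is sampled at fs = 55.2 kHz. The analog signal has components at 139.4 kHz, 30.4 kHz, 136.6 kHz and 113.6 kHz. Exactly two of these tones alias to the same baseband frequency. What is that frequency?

fs/2 = 27.6 kHz.
139.4 kHz mod fs = 29 kHz.
29 kHz > fs/2 = 27.6 kHz, folds to fs − 29 kHz = 26.2 kHz.
30.4 kHz > fs/2 = 27.6 kHz, folds to fs − 30.4 kHz = 24.8 kHz.
136.6 kHz mod fs = 26.2 kHz.
26.2 kHz ≤ fs/2 = 27.6 kHz, appears at 26.2 kHz.
113.6 kHz mod fs = 3.2 kHz.
3.2 kHz ≤ fs/2 = 27.6 kHz, appears at 3.2 kHz.
136.6 kHz and 139.4 kHz both map to 26.2 kHz.

26.2 kHz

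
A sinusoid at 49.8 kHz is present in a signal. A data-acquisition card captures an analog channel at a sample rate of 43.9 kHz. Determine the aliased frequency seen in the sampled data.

5.9 kHz

49.8 kHz mod fs = 5.9 kHz.
5.9 kHz ≤ fs/2 = 21.95 kHz, appears at 5.9 kHz.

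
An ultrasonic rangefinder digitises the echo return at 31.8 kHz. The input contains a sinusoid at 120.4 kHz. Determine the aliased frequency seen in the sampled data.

6.8 kHz

120.4 kHz mod fs = 25 kHz.
25 kHz > fs/2 = 15.9 kHz, folds to fs − 25 kHz = 6.8 kHz.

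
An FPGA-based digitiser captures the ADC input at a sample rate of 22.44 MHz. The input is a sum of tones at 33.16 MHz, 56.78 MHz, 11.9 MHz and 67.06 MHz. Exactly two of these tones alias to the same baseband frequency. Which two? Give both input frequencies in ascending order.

fs/2 = 11.22 MHz.
33.16 MHz mod fs = 10.72 MHz.
10.72 MHz ≤ fs/2 = 11.22 MHz, appears at 10.72 MHz.
56.78 MHz mod fs = 11.9 MHz.
11.9 MHz > fs/2 = 11.22 MHz, folds to fs − 11.9 MHz = 10.54 MHz.
11.9 MHz > fs/2 = 11.22 MHz, folds to fs − 11.9 MHz = 10.54 MHz.
67.06 MHz mod fs = 22.18 MHz.
22.18 MHz > fs/2 = 11.22 MHz, folds to fs − 22.18 MHz = 0.26 MHz.
11.9 MHz and 56.78 MHz both map to 10.54 MHz.

11.9 MHz, 56.78 MHz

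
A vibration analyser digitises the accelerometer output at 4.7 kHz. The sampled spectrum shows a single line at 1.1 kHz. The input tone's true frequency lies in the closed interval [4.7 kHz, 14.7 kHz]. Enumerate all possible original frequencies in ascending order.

Frequencies that alias to 1.1 kHz are k·fs ± 1.1 kHz for integer k ≥ 0.
k=0: 1.1 kHz.
k=1: 3.6 kHz, 5.8 kHz.
k=2: 8.3 kHz, 10.5 kHz.
k=3: 13 kHz, 15.2 kHz.
k=4: 17.7 kHz, 19.9 kHz.
Within [4.7 kHz, 14.7 kHz]: 5.8 kHz, 8.3 kHz, 10.5 kHz, 13 kHz.

5.8 kHz, 8.3 kHz, 10.5 kHz, 13 kHz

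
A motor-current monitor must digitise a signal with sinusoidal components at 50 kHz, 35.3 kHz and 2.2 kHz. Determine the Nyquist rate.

Highest-frequency component: 50 kHz.
Nyquist rate = 2 × 50 kHz = 100 kHz.

100 kHz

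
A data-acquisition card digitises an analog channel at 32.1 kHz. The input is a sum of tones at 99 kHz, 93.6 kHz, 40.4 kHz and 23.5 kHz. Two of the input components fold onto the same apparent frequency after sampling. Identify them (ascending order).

93.6 kHz, 99 kHz

fs/2 = 16.05 kHz.
99 kHz mod fs = 2.7 kHz.
2.7 kHz ≤ fs/2 = 16.05 kHz, appears at 2.7 kHz.
93.6 kHz mod fs = 29.4 kHz.
29.4 kHz > fs/2 = 16.05 kHz, folds to fs − 29.4 kHz = 2.7 kHz.
40.4 kHz mod fs = 8.3 kHz.
8.3 kHz ≤ fs/2 = 16.05 kHz, appears at 8.3 kHz.
23.5 kHz > fs/2 = 16.05 kHz, folds to fs − 23.5 kHz = 8.6 kHz.
93.6 kHz and 99 kHz both map to 2.7 kHz.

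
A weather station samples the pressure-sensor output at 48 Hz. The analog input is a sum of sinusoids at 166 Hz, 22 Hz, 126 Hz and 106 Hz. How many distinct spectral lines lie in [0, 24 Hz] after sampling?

3

fs/2 = 24 Hz.
166 Hz mod fs = 22 Hz.
22 Hz ≤ fs/2 = 24 Hz, appears at 22 Hz.
22 Hz ≤ fs/2 = 24 Hz, passes unchanged.
126 Hz mod fs = 30 Hz.
30 Hz > fs/2 = 24 Hz, folds to fs − 30 Hz = 18 Hz.
106 Hz mod fs = 10 Hz.
10 Hz ≤ fs/2 = 24 Hz, appears at 10 Hz.
Distinct values: {10 Hz, 18 Hz, 22 Hz} → 3.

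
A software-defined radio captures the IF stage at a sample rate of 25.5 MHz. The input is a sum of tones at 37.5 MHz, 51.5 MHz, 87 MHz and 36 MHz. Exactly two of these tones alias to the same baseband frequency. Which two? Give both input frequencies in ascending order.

fs/2 = 12.75 MHz.
37.5 MHz mod fs = 12 MHz.
12 MHz ≤ fs/2 = 12.75 MHz, appears at 12 MHz.
51.5 MHz mod fs = 0.5 MHz.
0.5 MHz ≤ fs/2 = 12.75 MHz, appears at 0.5 MHz.
87 MHz mod fs = 10.5 MHz.
10.5 MHz ≤ fs/2 = 12.75 MHz, appears at 10.5 MHz.
36 MHz mod fs = 10.5 MHz.
10.5 MHz ≤ fs/2 = 12.75 MHz, appears at 10.5 MHz.
36 MHz and 87 MHz both map to 10.5 MHz.

36 MHz, 87 MHz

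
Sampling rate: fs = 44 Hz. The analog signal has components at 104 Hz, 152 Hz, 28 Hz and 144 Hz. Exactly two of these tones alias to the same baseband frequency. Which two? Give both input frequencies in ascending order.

28 Hz, 104 Hz

fs/2 = 22 Hz.
104 Hz mod fs = 16 Hz.
16 Hz ≤ fs/2 = 22 Hz, appears at 16 Hz.
152 Hz mod fs = 20 Hz.
20 Hz ≤ fs/2 = 22 Hz, appears at 20 Hz.
28 Hz > fs/2 = 22 Hz, folds to fs − 28 Hz = 16 Hz.
144 Hz mod fs = 12 Hz.
12 Hz ≤ fs/2 = 22 Hz, appears at 12 Hz.
28 Hz and 104 Hz both map to 16 Hz.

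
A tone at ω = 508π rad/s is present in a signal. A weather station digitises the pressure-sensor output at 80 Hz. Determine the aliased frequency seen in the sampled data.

ω = 508π rad/s → f = ω/(2π) = 254 Hz.
254 Hz mod fs = 14 Hz.
14 Hz ≤ fs/2 = 40 Hz, appears at 14 Hz.

14 Hz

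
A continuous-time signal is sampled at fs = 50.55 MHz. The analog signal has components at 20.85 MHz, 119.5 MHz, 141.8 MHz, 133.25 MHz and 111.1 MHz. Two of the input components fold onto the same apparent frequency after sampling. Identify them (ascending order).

119.5 MHz, 133.25 MHz

fs/2 = 25.275 MHz.
20.85 MHz ≤ fs/2 = 25.275 MHz, passes unchanged.
119.5 MHz mod fs = 18.4 MHz.
18.4 MHz ≤ fs/2 = 25.275 MHz, appears at 18.4 MHz.
141.8 MHz mod fs = 40.7 MHz.
40.7 MHz > fs/2 = 25.275 MHz, folds to fs − 40.7 MHz = 9.85 MHz.
133.25 MHz mod fs = 32.15 MHz.
32.15 MHz > fs/2 = 25.275 MHz, folds to fs − 32.15 MHz = 18.4 MHz.
111.1 MHz mod fs = 10 MHz.
10 MHz ≤ fs/2 = 25.275 MHz, appears at 10 MHz.
119.5 MHz and 133.25 MHz both map to 18.4 MHz.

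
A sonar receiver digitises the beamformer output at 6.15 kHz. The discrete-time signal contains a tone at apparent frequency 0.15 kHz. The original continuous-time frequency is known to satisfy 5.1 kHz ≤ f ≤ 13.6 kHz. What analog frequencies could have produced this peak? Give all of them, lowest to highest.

6 kHz, 6.3 kHz, 12.15 kHz, 12.45 kHz

Frequencies that alias to 0.15 kHz are k·fs ± 0.15 kHz for integer k ≥ 0.
k=0: 0.15 kHz.
k=1: 6 kHz, 6.3 kHz.
k=2: 12.15 kHz, 12.45 kHz.
k=3: 18.3 kHz, 18.6 kHz.
Within [5.1 kHz, 13.6 kHz]: 6 kHz, 6.3 kHz, 12.15 kHz, 12.45 kHz.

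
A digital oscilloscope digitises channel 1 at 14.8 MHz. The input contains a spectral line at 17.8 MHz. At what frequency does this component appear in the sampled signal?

17.8 MHz mod fs = 3 MHz.
3 MHz ≤ fs/2 = 7.4 MHz, appears at 3 MHz.

3 MHz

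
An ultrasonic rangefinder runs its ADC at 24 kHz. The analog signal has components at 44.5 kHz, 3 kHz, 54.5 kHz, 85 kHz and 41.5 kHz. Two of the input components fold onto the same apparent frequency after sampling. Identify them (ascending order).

41.5 kHz, 54.5 kHz

fs/2 = 12 kHz.
44.5 kHz mod fs = 20.5 kHz.
20.5 kHz > fs/2 = 12 kHz, folds to fs − 20.5 kHz = 3.5 kHz.
3 kHz ≤ fs/2 = 12 kHz, passes unchanged.
54.5 kHz mod fs = 6.5 kHz.
6.5 kHz ≤ fs/2 = 12 kHz, appears at 6.5 kHz.
85 kHz mod fs = 13 kHz.
13 kHz > fs/2 = 12 kHz, folds to fs − 13 kHz = 11 kHz.
41.5 kHz mod fs = 17.5 kHz.
17.5 kHz > fs/2 = 12 kHz, folds to fs − 17.5 kHz = 6.5 kHz.
41.5 kHz and 54.5 kHz both map to 6.5 kHz.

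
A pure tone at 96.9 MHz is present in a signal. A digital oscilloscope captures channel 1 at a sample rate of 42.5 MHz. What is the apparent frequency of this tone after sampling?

96.9 MHz mod fs = 11.9 MHz.
11.9 MHz ≤ fs/2 = 21.25 MHz, appears at 11.9 MHz.

11.9 MHz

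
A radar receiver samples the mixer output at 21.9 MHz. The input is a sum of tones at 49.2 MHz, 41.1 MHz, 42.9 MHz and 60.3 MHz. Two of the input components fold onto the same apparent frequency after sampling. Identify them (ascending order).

fs/2 = 10.95 MHz.
49.2 MHz mod fs = 5.4 MHz.
5.4 MHz ≤ fs/2 = 10.95 MHz, appears at 5.4 MHz.
41.1 MHz mod fs = 19.2 MHz.
19.2 MHz > fs/2 = 10.95 MHz, folds to fs − 19.2 MHz = 2.7 MHz.
42.9 MHz mod fs = 21 MHz.
21 MHz > fs/2 = 10.95 MHz, folds to fs − 21 MHz = 0.9 MHz.
60.3 MHz mod fs = 16.5 MHz.
16.5 MHz > fs/2 = 10.95 MHz, folds to fs − 16.5 MHz = 5.4 MHz.
49.2 MHz and 60.3 MHz both map to 5.4 MHz.

49.2 MHz, 60.3 MHz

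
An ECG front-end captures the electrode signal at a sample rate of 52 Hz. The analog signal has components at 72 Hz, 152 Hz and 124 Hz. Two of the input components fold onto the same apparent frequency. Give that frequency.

fs/2 = 26 Hz.
72 Hz mod fs = 20 Hz.
20 Hz ≤ fs/2 = 26 Hz, appears at 20 Hz.
152 Hz mod fs = 48 Hz.
48 Hz > fs/2 = 26 Hz, folds to fs − 48 Hz = 4 Hz.
124 Hz mod fs = 20 Hz.
20 Hz ≤ fs/2 = 26 Hz, appears at 20 Hz.
72 Hz and 124 Hz both map to 20 Hz.

20 Hz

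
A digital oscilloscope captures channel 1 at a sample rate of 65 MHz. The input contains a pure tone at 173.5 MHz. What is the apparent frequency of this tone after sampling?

173.5 MHz mod fs = 43.5 MHz.
43.5 MHz > fs/2 = 32.5 MHz, folds to fs − 43.5 MHz = 21.5 MHz.

21.5 MHz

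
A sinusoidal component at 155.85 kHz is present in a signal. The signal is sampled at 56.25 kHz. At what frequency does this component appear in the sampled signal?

155.85 kHz mod fs = 43.35 kHz.
43.35 kHz > fs/2 = 28.125 kHz, folds to fs − 43.35 kHz = 12.9 kHz.

12.9 kHz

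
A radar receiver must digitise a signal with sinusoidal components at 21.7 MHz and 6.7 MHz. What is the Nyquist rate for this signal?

43.4 MHz

Highest-frequency component: 21.7 MHz.
Nyquist rate = 2 × 21.7 MHz = 43.4 MHz.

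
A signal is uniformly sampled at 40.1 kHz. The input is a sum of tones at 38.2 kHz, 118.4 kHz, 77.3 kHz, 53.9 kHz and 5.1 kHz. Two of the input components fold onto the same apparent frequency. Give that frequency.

fs/2 = 20.05 kHz.
38.2 kHz > fs/2 = 20.05 kHz, folds to fs − 38.2 kHz = 1.9 kHz.
118.4 kHz mod fs = 38.2 kHz.
38.2 kHz > fs/2 = 20.05 kHz, folds to fs − 38.2 kHz = 1.9 kHz.
77.3 kHz mod fs = 37.2 kHz.
37.2 kHz > fs/2 = 20.05 kHz, folds to fs − 37.2 kHz = 2.9 kHz.
53.9 kHz mod fs = 13.8 kHz.
13.8 kHz ≤ fs/2 = 20.05 kHz, appears at 13.8 kHz.
5.1 kHz ≤ fs/2 = 20.05 kHz, passes unchanged.
38.2 kHz and 118.4 kHz both map to 1.9 kHz.

1.9 kHz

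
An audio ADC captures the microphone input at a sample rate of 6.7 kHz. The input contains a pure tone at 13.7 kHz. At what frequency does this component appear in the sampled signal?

13.7 kHz mod fs = 0.3 kHz.
0.3 kHz ≤ fs/2 = 3.35 kHz, appears at 0.3 kHz.

0.3 kHz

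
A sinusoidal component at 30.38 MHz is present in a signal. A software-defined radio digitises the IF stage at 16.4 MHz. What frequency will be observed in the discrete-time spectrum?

2.42 MHz

30.38 MHz mod fs = 13.98 MHz.
13.98 MHz > fs/2 = 8.2 MHz, folds to fs − 13.98 MHz = 2.42 MHz.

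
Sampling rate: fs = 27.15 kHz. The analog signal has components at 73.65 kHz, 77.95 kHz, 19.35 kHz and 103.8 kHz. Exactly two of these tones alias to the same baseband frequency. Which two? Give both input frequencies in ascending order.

fs/2 = 13.575 kHz.
73.65 kHz mod fs = 19.35 kHz.
19.35 kHz > fs/2 = 13.575 kHz, folds to fs − 19.35 kHz = 7.8 kHz.
77.95 kHz mod fs = 23.65 kHz.
23.65 kHz > fs/2 = 13.575 kHz, folds to fs − 23.65 kHz = 3.5 kHz.
19.35 kHz > fs/2 = 13.575 kHz, folds to fs − 19.35 kHz = 7.8 kHz.
103.8 kHz mod fs = 22.35 kHz.
22.35 kHz > fs/2 = 13.575 kHz, folds to fs − 22.35 kHz = 4.8 kHz.
19.35 kHz and 73.65 kHz both map to 7.8 kHz.

19.35 kHz, 73.65 kHz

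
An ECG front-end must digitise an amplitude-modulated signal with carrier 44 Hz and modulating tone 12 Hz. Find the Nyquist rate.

AM sidebands sit at fc ± fm = 32 Hz and 56 Hz.
Highest-frequency component: 56 Hz.
Nyquist rate = 2 × 56 Hz = 112 Hz.

112 Hz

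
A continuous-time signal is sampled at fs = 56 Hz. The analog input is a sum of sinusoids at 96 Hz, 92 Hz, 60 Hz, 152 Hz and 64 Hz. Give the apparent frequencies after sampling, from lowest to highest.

4 Hz, 8 Hz, 16 Hz, 20 Hz

fs/2 = 28 Hz.
96 Hz mod fs = 40 Hz.
40 Hz > fs/2 = 28 Hz, folds to fs − 40 Hz = 16 Hz.
92 Hz mod fs = 36 Hz.
36 Hz > fs/2 = 28 Hz, folds to fs − 36 Hz = 20 Hz.
60 Hz mod fs = 4 Hz.
4 Hz ≤ fs/2 = 28 Hz, appears at 4 Hz.
152 Hz mod fs = 40 Hz.
40 Hz > fs/2 = 28 Hz, folds to fs − 40 Hz = 16 Hz.
64 Hz mod fs = 8 Hz.
8 Hz ≤ fs/2 = 28 Hz, appears at 8 Hz.
Distinct values: {4 Hz, 8 Hz, 16 Hz, 20 Hz}.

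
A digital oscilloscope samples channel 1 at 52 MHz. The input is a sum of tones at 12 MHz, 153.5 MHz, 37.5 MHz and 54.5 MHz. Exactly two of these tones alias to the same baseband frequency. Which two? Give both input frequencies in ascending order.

54.5 MHz, 153.5 MHz

fs/2 = 26 MHz.
12 MHz ≤ fs/2 = 26 MHz, passes unchanged.
153.5 MHz mod fs = 49.5 MHz.
49.5 MHz > fs/2 = 26 MHz, folds to fs − 49.5 MHz = 2.5 MHz.
37.5 MHz > fs/2 = 26 MHz, folds to fs − 37.5 MHz = 14.5 MHz.
54.5 MHz mod fs = 2.5 MHz.
2.5 MHz ≤ fs/2 = 26 MHz, appears at 2.5 MHz.
54.5 MHz and 153.5 MHz both map to 2.5 MHz.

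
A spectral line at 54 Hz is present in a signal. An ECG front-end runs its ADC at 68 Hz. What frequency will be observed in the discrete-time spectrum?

14 Hz

54 Hz > fs/2 = 34 Hz, folds to fs − 54 Hz = 14 Hz.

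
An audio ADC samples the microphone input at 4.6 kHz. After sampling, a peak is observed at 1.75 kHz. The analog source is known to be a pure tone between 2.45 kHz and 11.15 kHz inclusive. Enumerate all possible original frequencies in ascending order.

Frequencies that alias to 1.75 kHz are k·fs ± 1.75 kHz for integer k ≥ 0.
k=0: 1.75 kHz.
k=1: 2.85 kHz, 6.35 kHz.
k=2: 7.45 kHz, 10.95 kHz.
k=3: 12.05 kHz, 15.55 kHz.
Within [2.45 kHz, 11.15 kHz]: 2.85 kHz, 6.35 kHz, 7.45 kHz, 10.95 kHz.

2.85 kHz, 6.35 kHz, 7.45 kHz, 10.95 kHz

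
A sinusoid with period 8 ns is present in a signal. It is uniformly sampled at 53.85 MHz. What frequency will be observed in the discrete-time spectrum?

17.3 MHz

T = 8 ns → f = 1/T = 125 MHz.
125 MHz mod fs = 17.3 MHz.
17.3 MHz ≤ fs/2 = 26.925 MHz, appears at 17.3 MHz.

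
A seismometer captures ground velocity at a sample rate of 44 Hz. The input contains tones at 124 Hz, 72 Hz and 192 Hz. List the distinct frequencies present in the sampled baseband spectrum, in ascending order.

8 Hz, 16 Hz

fs/2 = 22 Hz.
124 Hz mod fs = 36 Hz.
36 Hz > fs/2 = 22 Hz, folds to fs − 36 Hz = 8 Hz.
72 Hz mod fs = 28 Hz.
28 Hz > fs/2 = 22 Hz, folds to fs − 28 Hz = 16 Hz.
192 Hz mod fs = 16 Hz.
16 Hz ≤ fs/2 = 22 Hz, appears at 16 Hz.
Distinct values: {8 Hz, 16 Hz}.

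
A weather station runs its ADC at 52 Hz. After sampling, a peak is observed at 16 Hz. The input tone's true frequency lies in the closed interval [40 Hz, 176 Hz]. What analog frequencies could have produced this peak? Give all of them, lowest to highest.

Frequencies that alias to 16 Hz are k·fs ± 16 Hz for integer k ≥ 0.
k=0: 16 Hz.
k=1: 36 Hz, 68 Hz.
k=2: 88 Hz, 120 Hz.
k=3: 140 Hz, 172 Hz.
k=4: 192 Hz, 224 Hz.
Within [40 Hz, 176 Hz]: 68 Hz, 88 Hz, 120 Hz, 140 Hz, 172 Hz.

68 Hz, 88 Hz, 120 Hz, 140 Hz, 172 Hz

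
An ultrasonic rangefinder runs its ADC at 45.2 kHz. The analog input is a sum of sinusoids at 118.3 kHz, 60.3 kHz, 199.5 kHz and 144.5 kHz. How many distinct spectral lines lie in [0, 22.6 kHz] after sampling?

fs/2 = 22.6 kHz.
118.3 kHz mod fs = 27.9 kHz.
27.9 kHz > fs/2 = 22.6 kHz, folds to fs − 27.9 kHz = 17.3 kHz.
60.3 kHz mod fs = 15.1 kHz.
15.1 kHz ≤ fs/2 = 22.6 kHz, appears at 15.1 kHz.
199.5 kHz mod fs = 18.7 kHz.
18.7 kHz ≤ fs/2 = 22.6 kHz, appears at 18.7 kHz.
144.5 kHz mod fs = 8.9 kHz.
8.9 kHz ≤ fs/2 = 22.6 kHz, appears at 8.9 kHz.
Distinct values: {8.9 kHz, 15.1 kHz, 17.3 kHz, 18.7 kHz} → 4.

4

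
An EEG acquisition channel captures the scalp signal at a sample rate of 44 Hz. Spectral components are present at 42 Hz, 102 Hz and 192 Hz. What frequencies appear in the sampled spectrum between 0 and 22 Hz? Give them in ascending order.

2 Hz, 14 Hz, 16 Hz

fs/2 = 22 Hz.
42 Hz > fs/2 = 22 Hz, folds to fs − 42 Hz = 2 Hz.
102 Hz mod fs = 14 Hz.
14 Hz ≤ fs/2 = 22 Hz, appears at 14 Hz.
192 Hz mod fs = 16 Hz.
16 Hz ≤ fs/2 = 22 Hz, appears at 16 Hz.
Distinct values: {2 Hz, 14 Hz, 16 Hz}.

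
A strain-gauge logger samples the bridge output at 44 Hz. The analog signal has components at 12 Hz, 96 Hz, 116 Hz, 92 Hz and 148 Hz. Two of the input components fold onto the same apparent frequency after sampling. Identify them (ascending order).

116 Hz, 148 Hz

fs/2 = 22 Hz.
12 Hz ≤ fs/2 = 22 Hz, passes unchanged.
96 Hz mod fs = 8 Hz.
8 Hz ≤ fs/2 = 22 Hz, appears at 8 Hz.
116 Hz mod fs = 28 Hz.
28 Hz > fs/2 = 22 Hz, folds to fs − 28 Hz = 16 Hz.
92 Hz mod fs = 4 Hz.
4 Hz ≤ fs/2 = 22 Hz, appears at 4 Hz.
148 Hz mod fs = 16 Hz.
16 Hz ≤ fs/2 = 22 Hz, appears at 16 Hz.
116 Hz and 148 Hz both map to 16 Hz.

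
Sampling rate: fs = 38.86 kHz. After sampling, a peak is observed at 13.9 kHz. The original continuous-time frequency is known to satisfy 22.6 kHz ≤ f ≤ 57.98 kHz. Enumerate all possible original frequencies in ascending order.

24.96 kHz, 52.76 kHz

Frequencies that alias to 13.9 kHz are k·fs ± 13.9 kHz for integer k ≥ 0.
k=0: 13.9 kHz.
k=1: 24.96 kHz, 52.76 kHz.
k=2: 63.82 kHz, 91.62 kHz.
Within [22.6 kHz, 57.98 kHz]: 24.96 kHz, 52.76 kHz.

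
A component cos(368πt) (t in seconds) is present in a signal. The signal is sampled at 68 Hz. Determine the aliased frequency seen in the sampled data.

ω = 368π rad/s → f = ω/(2π) = 184 Hz.
184 Hz mod fs = 48 Hz.
48 Hz > fs/2 = 34 Hz, folds to fs − 48 Hz = 20 Hz.

20 Hz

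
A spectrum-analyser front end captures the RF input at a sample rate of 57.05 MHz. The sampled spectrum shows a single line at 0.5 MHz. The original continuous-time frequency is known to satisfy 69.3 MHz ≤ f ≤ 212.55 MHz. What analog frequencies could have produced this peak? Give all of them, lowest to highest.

113.6 MHz, 114.6 MHz, 170.65 MHz, 171.65 MHz

Frequencies that alias to 0.5 MHz are k·fs ± 0.5 MHz for integer k ≥ 0.
k=0: 0.5 MHz.
k=1: 56.55 MHz, 57.55 MHz.
k=2: 113.6 MHz, 114.6 MHz.
k=3: 170.65 MHz, 171.65 MHz.
k=4: 227.7 MHz, 228.7 MHz.
Within [69.3 MHz, 212.55 MHz]: 113.6 MHz, 114.6 MHz, 170.65 MHz, 171.65 MHz.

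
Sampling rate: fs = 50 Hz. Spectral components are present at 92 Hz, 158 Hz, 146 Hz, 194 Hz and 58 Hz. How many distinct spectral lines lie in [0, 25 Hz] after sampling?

3

fs/2 = 25 Hz.
92 Hz mod fs = 42 Hz.
42 Hz > fs/2 = 25 Hz, folds to fs − 42 Hz = 8 Hz.
158 Hz mod fs = 8 Hz.
8 Hz ≤ fs/2 = 25 Hz, appears at 8 Hz.
146 Hz mod fs = 46 Hz.
46 Hz > fs/2 = 25 Hz, folds to fs − 46 Hz = 4 Hz.
194 Hz mod fs = 44 Hz.
44 Hz > fs/2 = 25 Hz, folds to fs − 44 Hz = 6 Hz.
58 Hz mod fs = 8 Hz.
8 Hz ≤ fs/2 = 25 Hz, appears at 8 Hz.
Distinct values: {4 Hz, 6 Hz, 8 Hz} → 3.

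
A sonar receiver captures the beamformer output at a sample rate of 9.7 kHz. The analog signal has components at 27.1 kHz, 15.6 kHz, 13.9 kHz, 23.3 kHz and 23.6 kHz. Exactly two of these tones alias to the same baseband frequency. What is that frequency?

fs/2 = 4.85 kHz.
27.1 kHz mod fs = 7.7 kHz.
7.7 kHz > fs/2 = 4.85 kHz, folds to fs − 7.7 kHz = 2 kHz.
15.6 kHz mod fs = 5.9 kHz.
5.9 kHz > fs/2 = 4.85 kHz, folds to fs − 5.9 kHz = 3.8 kHz.
13.9 kHz mod fs = 4.2 kHz.
4.2 kHz ≤ fs/2 = 4.85 kHz, appears at 4.2 kHz.
23.3 kHz mod fs = 3.9 kHz.
3.9 kHz ≤ fs/2 = 4.85 kHz, appears at 3.9 kHz.
23.6 kHz mod fs = 4.2 kHz.
4.2 kHz ≤ fs/2 = 4.85 kHz, appears at 4.2 kHz.
13.9 kHz and 23.6 kHz both map to 4.2 kHz.

4.2 kHz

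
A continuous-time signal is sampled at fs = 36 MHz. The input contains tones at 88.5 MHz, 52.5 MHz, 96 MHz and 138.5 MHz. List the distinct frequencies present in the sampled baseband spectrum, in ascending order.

5.5 MHz, 12 MHz, 16.5 MHz

fs/2 = 18 MHz.
88.5 MHz mod fs = 16.5 MHz.
16.5 MHz ≤ fs/2 = 18 MHz, appears at 16.5 MHz.
52.5 MHz mod fs = 16.5 MHz.
16.5 MHz ≤ fs/2 = 18 MHz, appears at 16.5 MHz.
96 MHz mod fs = 24 MHz.
24 MHz > fs/2 = 18 MHz, folds to fs − 24 MHz = 12 MHz.
138.5 MHz mod fs = 30.5 MHz.
30.5 MHz > fs/2 = 18 MHz, folds to fs − 30.5 MHz = 5.5 MHz.
Distinct values: {5.5 MHz, 12 MHz, 16.5 MHz}.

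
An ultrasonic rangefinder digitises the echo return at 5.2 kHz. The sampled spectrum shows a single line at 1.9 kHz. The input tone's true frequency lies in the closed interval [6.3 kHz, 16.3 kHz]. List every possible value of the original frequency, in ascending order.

7.1 kHz, 8.5 kHz, 12.3 kHz, 13.7 kHz

Frequencies that alias to 1.9 kHz are k·fs ± 1.9 kHz for integer k ≥ 0.
k=0: 1.9 kHz.
k=1: 3.3 kHz, 7.1 kHz.
k=2: 8.5 kHz, 12.3 kHz.
k=3: 13.7 kHz, 17.5 kHz.
k=4: 18.9 kHz, 22.7 kHz.
Within [6.3 kHz, 16.3 kHz]: 7.1 kHz, 8.5 kHz, 12.3 kHz, 13.7 kHz.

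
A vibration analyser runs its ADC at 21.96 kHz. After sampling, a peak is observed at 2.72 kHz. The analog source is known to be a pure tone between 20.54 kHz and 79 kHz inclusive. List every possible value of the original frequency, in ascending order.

24.68 kHz, 41.2 kHz, 46.64 kHz, 63.16 kHz, 68.6 kHz

Frequencies that alias to 2.72 kHz are k·fs ± 2.72 kHz for integer k ≥ 0.
k=0: 2.72 kHz.
k=1: 19.24 kHz, 24.68 kHz.
k=2: 41.2 kHz, 46.64 kHz.
k=3: 63.16 kHz, 68.6 kHz.
k=4: 85.12 kHz, 90.56 kHz.
Within [20.54 kHz, 79 kHz]: 24.68 kHz, 41.2 kHz, 46.64 kHz, 63.16 kHz, 68.6 kHz.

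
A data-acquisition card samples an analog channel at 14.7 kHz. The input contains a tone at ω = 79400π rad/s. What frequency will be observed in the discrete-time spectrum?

ω = 79400π rad/s → f = ω/(2π) = 39700 Hz = 39.7 kHz.
39.7 kHz mod fs = 10.3 kHz.
10.3 kHz > fs/2 = 7.35 kHz, folds to fs − 10.3 kHz = 4.4 kHz.

4.4 kHz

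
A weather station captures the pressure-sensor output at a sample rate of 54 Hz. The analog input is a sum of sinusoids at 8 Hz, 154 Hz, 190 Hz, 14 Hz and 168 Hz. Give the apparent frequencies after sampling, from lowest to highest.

6 Hz, 8 Hz, 14 Hz, 26 Hz

fs/2 = 27 Hz.
8 Hz ≤ fs/2 = 27 Hz, passes unchanged.
154 Hz mod fs = 46 Hz.
46 Hz > fs/2 = 27 Hz, folds to fs − 46 Hz = 8 Hz.
190 Hz mod fs = 28 Hz.
28 Hz > fs/2 = 27 Hz, folds to fs − 28 Hz = 26 Hz.
14 Hz ≤ fs/2 = 27 Hz, passes unchanged.
168 Hz mod fs = 6 Hz.
6 Hz ≤ fs/2 = 27 Hz, appears at 6 Hz.
Distinct values: {6 Hz, 8 Hz, 14 Hz, 26 Hz}.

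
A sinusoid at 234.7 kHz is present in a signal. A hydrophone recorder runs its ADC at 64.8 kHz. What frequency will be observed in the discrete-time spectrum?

24.5 kHz

234.7 kHz mod fs = 40.3 kHz.
40.3 kHz > fs/2 = 32.4 kHz, folds to fs − 40.3 kHz = 24.5 kHz.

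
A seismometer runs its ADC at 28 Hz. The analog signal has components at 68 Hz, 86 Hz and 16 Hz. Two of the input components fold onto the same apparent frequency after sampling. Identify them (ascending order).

fs/2 = 14 Hz.
68 Hz mod fs = 12 Hz.
12 Hz ≤ fs/2 = 14 Hz, appears at 12 Hz.
86 Hz mod fs = 2 Hz.
2 Hz ≤ fs/2 = 14 Hz, appears at 2 Hz.
16 Hz > fs/2 = 14 Hz, folds to fs − 16 Hz = 12 Hz.
16 Hz and 68 Hz both map to 12 Hz.

16 Hz, 68 Hz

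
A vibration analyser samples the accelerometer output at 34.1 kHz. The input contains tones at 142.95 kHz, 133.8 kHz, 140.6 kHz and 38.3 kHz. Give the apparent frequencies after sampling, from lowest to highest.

2.6 kHz, 4.2 kHz, 6.55 kHz

fs/2 = 17.05 kHz.
142.95 kHz mod fs = 6.55 kHz.
6.55 kHz ≤ fs/2 = 17.05 kHz, appears at 6.55 kHz.
133.8 kHz mod fs = 31.5 kHz.
31.5 kHz > fs/2 = 17.05 kHz, folds to fs − 31.5 kHz = 2.6 kHz.
140.6 kHz mod fs = 4.2 kHz.
4.2 kHz ≤ fs/2 = 17.05 kHz, appears at 4.2 kHz.
38.3 kHz mod fs = 4.2 kHz.
4.2 kHz ≤ fs/2 = 17.05 kHz, appears at 4.2 kHz.
Distinct values: {2.6 kHz, 4.2 kHz, 6.55 kHz}.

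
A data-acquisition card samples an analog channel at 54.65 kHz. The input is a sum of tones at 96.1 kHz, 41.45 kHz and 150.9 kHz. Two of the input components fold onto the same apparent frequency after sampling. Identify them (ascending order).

41.45 kHz, 96.1 kHz

fs/2 = 27.325 kHz.
96.1 kHz mod fs = 41.45 kHz.
41.45 kHz > fs/2 = 27.325 kHz, folds to fs − 41.45 kHz = 13.2 kHz.
41.45 kHz > fs/2 = 27.325 kHz, folds to fs − 41.45 kHz = 13.2 kHz.
150.9 kHz mod fs = 41.6 kHz.
41.6 kHz > fs/2 = 27.325 kHz, folds to fs − 41.6 kHz = 13.05 kHz.
41.45 kHz and 96.1 kHz both map to 13.2 kHz.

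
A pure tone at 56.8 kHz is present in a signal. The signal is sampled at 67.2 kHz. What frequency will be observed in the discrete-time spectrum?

10.4 kHz

56.8 kHz > fs/2 = 33.6 kHz, folds to fs − 56.8 kHz = 10.4 kHz.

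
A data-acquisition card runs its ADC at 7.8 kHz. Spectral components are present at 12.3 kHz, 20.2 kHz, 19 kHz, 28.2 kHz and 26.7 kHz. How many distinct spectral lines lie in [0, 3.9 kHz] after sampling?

fs/2 = 3.9 kHz.
12.3 kHz mod fs = 4.5 kHz.
4.5 kHz > fs/2 = 3.9 kHz, folds to fs − 4.5 kHz = 3.3 kHz.
20.2 kHz mod fs = 4.6 kHz.
4.6 kHz > fs/2 = 3.9 kHz, folds to fs − 4.6 kHz = 3.2 kHz.
19 kHz mod fs = 3.4 kHz.
3.4 kHz ≤ fs/2 = 3.9 kHz, appears at 3.4 kHz.
28.2 kHz mod fs = 4.8 kHz.
4.8 kHz > fs/2 = 3.9 kHz, folds to fs − 4.8 kHz = 3 kHz.
26.7 kHz mod fs = 3.3 kHz.
3.3 kHz ≤ fs/2 = 3.9 kHz, appears at 3.3 kHz.
Distinct values: {3 kHz, 3.2 kHz, 3.3 kHz, 3.4 kHz} → 4.

4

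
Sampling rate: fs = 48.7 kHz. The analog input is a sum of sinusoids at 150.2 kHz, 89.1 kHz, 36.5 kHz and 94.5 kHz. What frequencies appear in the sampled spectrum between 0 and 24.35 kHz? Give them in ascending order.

fs/2 = 24.35 kHz.
150.2 kHz mod fs = 4.1 kHz.
4.1 kHz ≤ fs/2 = 24.35 kHz, appears at 4.1 kHz.
89.1 kHz mod fs = 40.4 kHz.
40.4 kHz > fs/2 = 24.35 kHz, folds to fs − 40.4 kHz = 8.3 kHz.
36.5 kHz > fs/2 = 24.35 kHz, folds to fs − 36.5 kHz = 12.2 kHz.
94.5 kHz mod fs = 45.8 kHz.
45.8 kHz > fs/2 = 24.35 kHz, folds to fs − 45.8 kHz = 2.9 kHz.
Distinct values: {2.9 kHz, 4.1 kHz, 8.3 kHz, 12.2 kHz}.

2.9 kHz, 4.1 kHz, 8.3 kHz, 12.2 kHz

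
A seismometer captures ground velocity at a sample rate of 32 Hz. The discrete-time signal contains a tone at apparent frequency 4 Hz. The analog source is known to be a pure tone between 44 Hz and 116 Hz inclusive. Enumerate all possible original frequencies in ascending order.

Frequencies that alias to 4 Hz are k·fs ± 4 Hz for integer k ≥ 0.
k=0: 4 Hz.
k=1: 28 Hz, 36 Hz.
k=2: 60 Hz, 68 Hz.
k=3: 92 Hz, 100 Hz.
k=4: 124 Hz, 132 Hz.
Within [44 Hz, 116 Hz]: 60 Hz, 68 Hz, 92 Hz, 100 Hz.

60 Hz, 68 Hz, 92 Hz, 100 Hz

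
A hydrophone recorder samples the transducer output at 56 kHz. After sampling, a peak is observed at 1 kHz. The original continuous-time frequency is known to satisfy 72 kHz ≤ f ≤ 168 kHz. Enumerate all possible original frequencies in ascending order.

111 kHz, 113 kHz, 167 kHz

Frequencies that alias to 1 kHz are k·fs ± 1 kHz for integer k ≥ 0.
k=0: 1 kHz.
k=1: 55 kHz, 57 kHz.
k=2: 111 kHz, 113 kHz.
k=3: 167 kHz, 169 kHz.
k=4: 223 kHz, 225 kHz.
Within [72 kHz, 168 kHz]: 111 kHz, 113 kHz, 167 kHz.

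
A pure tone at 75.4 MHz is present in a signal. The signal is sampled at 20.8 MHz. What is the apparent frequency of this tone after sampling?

7.8 MHz

75.4 MHz mod fs = 13 MHz.
13 MHz > fs/2 = 10.4 MHz, folds to fs − 13 MHz = 7.8 MHz.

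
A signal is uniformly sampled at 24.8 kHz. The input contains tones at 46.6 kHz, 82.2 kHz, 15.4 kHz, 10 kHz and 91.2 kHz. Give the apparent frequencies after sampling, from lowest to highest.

3 kHz, 7.8 kHz, 8 kHz, 9.4 kHz, 10 kHz

fs/2 = 12.4 kHz.
46.6 kHz mod fs = 21.8 kHz.
21.8 kHz > fs/2 = 12.4 kHz, folds to fs − 21.8 kHz = 3 kHz.
82.2 kHz mod fs = 7.8 kHz.
7.8 kHz ≤ fs/2 = 12.4 kHz, appears at 7.8 kHz.
15.4 kHz > fs/2 = 12.4 kHz, folds to fs − 15.4 kHz = 9.4 kHz.
10 kHz ≤ fs/2 = 12.4 kHz, passes unchanged.
91.2 kHz mod fs = 16.8 kHz.
16.8 kHz > fs/2 = 12.4 kHz, folds to fs − 16.8 kHz = 8 kHz.
Distinct values: {3 kHz, 7.8 kHz, 8 kHz, 9.4 kHz, 10 kHz}.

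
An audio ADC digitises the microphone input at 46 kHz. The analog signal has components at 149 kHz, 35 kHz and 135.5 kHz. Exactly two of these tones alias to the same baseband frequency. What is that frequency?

fs/2 = 23 kHz.
149 kHz mod fs = 11 kHz.
11 kHz ≤ fs/2 = 23 kHz, appears at 11 kHz.
35 kHz > fs/2 = 23 kHz, folds to fs − 35 kHz = 11 kHz.
135.5 kHz mod fs = 43.5 kHz.
43.5 kHz > fs/2 = 23 kHz, folds to fs − 43.5 kHz = 2.5 kHz.
35 kHz and 149 kHz both map to 11 kHz.

11 kHz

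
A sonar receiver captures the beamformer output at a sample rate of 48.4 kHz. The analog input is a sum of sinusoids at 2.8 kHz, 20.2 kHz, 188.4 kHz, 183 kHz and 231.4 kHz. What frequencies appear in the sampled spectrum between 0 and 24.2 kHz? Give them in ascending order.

fs/2 = 24.2 kHz.
2.8 kHz ≤ fs/2 = 24.2 kHz, passes unchanged.
20.2 kHz ≤ fs/2 = 24.2 kHz, passes unchanged.
188.4 kHz mod fs = 43.2 kHz.
43.2 kHz > fs/2 = 24.2 kHz, folds to fs − 43.2 kHz = 5.2 kHz.
183 kHz mod fs = 37.8 kHz.
37.8 kHz > fs/2 = 24.2 kHz, folds to fs − 37.8 kHz = 10.6 kHz.
231.4 kHz mod fs = 37.8 kHz.
37.8 kHz > fs/2 = 24.2 kHz, folds to fs − 37.8 kHz = 10.6 kHz.
Distinct values: {2.8 kHz, 5.2 kHz, 10.6 kHz, 20.2 kHz}.

2.8 kHz, 5.2 kHz, 10.6 kHz, 20.2 kHz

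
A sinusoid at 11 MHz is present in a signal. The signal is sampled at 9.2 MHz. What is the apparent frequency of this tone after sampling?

1.8 MHz

11 MHz mod fs = 1.8 MHz.
1.8 MHz ≤ fs/2 = 4.6 MHz, appears at 1.8 MHz.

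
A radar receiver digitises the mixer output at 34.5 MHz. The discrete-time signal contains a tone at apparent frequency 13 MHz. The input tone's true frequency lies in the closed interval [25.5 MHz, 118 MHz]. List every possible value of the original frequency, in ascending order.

47.5 MHz, 56 MHz, 82 MHz, 90.5 MHz, 116.5 MHz

Frequencies that alias to 13 MHz are k·fs ± 13 MHz for integer k ≥ 0.
k=0: 13 MHz.
k=1: 21.5 MHz, 47.5 MHz.
k=2: 56 MHz, 82 MHz.
k=3: 90.5 MHz, 116.5 MHz.
k=4: 125 MHz, 151 MHz.
Within [25.5 MHz, 118 MHz]: 47.5 MHz, 56 MHz, 82 MHz, 90.5 MHz, 116.5 MHz.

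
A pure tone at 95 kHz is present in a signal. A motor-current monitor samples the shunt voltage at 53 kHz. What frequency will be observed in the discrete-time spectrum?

95 kHz mod fs = 42 kHz.
42 kHz > fs/2 = 26.5 kHz, folds to fs − 42 kHz = 11 kHz.

11 kHz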